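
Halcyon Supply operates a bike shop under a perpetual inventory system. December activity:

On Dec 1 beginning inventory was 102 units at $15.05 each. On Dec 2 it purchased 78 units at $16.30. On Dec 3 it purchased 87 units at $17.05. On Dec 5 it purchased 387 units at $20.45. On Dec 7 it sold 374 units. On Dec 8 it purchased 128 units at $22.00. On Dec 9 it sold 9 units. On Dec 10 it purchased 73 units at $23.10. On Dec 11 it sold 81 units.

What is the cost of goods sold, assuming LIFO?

COGS = $9,708.60

Dec 7, 374 sold [LIFO — newest first]: 374 @ $20.45 = $7,648.30
Dec 9, 9 sold [LIFO — newest first]: 9 @ $22.00 = $198.00
Dec 11, 81 sold [LIFO — newest first]: 73 @ $23.10 + 8 @ $22.00 = $1,862.30
Total COGS = $7,648.30 + $198.00 + $1,862.30 = $9,708.60
Ending inventory: 102 @ $15.05 + 78 @ $16.30 + 87 @ $17.05 + 13 @ $20.45 + 111 @ $22.00 = $6,997.70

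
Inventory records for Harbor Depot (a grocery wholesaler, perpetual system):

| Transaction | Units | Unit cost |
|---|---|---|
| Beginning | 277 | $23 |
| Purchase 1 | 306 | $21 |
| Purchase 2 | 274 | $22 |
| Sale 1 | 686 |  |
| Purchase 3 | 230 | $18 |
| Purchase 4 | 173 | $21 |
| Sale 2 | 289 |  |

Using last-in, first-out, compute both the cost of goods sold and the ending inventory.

Sale 1 (686) [LIFO — newest first]: 274 @ $22 + 306 @ $21 + 106 @ $23 = $14,892
Sale 2 (289) [LIFO — newest first]: 173 @ $21 + 116 @ $18 = $5,721
Total COGS = $14,892 + $5,721 = $20,613
Ending inventory: 171 @ $23 + 114 @ $18 = $5,985

COGS = $20,613; ending inventory = $5,985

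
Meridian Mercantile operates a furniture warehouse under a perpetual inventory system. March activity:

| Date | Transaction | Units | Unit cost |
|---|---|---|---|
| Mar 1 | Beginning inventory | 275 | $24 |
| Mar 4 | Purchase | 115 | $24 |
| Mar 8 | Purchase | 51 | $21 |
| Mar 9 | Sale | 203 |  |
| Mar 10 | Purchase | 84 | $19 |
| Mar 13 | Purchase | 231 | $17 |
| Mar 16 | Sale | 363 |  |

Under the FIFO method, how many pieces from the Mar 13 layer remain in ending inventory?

190

Mar 9, 203 sold [FIFO — oldest first]: 203 @ $24 = $4,872
Mar 16, 363 sold [FIFO — oldest first]: 72 @ $24 + 115 @ $24 + 51 @ $21 + 84 @ $19 + 41 @ $17 = $7,852
Total COGS = $4,872 + $7,852 = $12,724
Ending inventory: 190 @ $17 = $3,230
Check: goods available $15,954 = COGS $12,724 + ending $3,230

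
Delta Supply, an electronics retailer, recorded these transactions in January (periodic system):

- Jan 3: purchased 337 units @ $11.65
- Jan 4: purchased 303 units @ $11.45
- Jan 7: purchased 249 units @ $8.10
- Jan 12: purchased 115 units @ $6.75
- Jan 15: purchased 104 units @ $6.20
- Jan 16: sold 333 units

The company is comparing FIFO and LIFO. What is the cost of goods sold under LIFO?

COGS = $2,344.45

FIFO COGS: 333 @ $11.65 = $3,879.45
LIFO COGS: 104 @ $6.20 + 115 @ $6.75 + 114 @ $8.10 = $2,344.45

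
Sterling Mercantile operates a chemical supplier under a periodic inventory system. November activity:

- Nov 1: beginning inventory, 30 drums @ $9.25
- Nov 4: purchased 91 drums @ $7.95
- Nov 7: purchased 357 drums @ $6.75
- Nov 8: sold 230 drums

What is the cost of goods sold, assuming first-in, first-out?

COGS = $1,736.70

Nov 8, 230 sold [FIFO — oldest first]: 30 @ $9.25 + 91 @ $7.95 + 109 @ $6.75 = $1,736.70
Ending inventory: 248 @ $6.75 = $1,674.00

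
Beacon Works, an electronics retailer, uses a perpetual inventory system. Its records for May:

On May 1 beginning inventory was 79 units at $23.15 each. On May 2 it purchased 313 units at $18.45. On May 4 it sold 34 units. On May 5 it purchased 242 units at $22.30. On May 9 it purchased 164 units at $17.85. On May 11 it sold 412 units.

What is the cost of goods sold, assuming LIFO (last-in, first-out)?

May 4, 34 sold [LIFO — newest first]: 34 @ $18.45 = $627.30
May 11, 412 sold [LIFO — newest first]: 164 @ $17.85 + 242 @ $22.30 + 6 @ $18.45 = $8,434.70
Total COGS = $627.30 + $8,434.70 = $9,062.00
Ending inventory: 79 @ $23.15 + 273 @ $18.45 = $6,865.70

COGS = $9,062.00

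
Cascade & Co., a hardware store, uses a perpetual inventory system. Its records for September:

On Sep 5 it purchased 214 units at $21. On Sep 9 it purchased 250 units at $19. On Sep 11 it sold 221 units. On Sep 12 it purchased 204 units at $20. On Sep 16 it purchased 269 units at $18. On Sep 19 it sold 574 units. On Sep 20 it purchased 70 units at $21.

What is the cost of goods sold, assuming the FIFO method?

Sep 11, 221 sold [FIFO — oldest first]: 214 @ $21 + 7 @ $19 = $4,627
Sep 19, 574 sold [FIFO — oldest first]: 243 @ $19 + 204 @ $20 + 127 @ $18 = $10,983
Total COGS = $4,627 + $10,983 = $15,610
Ending inventory: 142 @ $18 + 70 @ $21 = $4,026
Check: goods available $19,636 = COGS $15,610 + ending $4,026

COGS = $15,610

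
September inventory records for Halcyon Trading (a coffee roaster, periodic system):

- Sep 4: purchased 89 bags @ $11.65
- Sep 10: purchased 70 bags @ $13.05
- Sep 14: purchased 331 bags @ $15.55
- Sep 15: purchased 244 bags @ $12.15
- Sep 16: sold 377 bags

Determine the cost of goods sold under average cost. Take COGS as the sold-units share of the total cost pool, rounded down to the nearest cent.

COGS = $5,168.08

Sep 16, sell 377: 377/734 × $10,062.00 → $5,168.08
Ending inventory (cost pool remaining) = $4,893.92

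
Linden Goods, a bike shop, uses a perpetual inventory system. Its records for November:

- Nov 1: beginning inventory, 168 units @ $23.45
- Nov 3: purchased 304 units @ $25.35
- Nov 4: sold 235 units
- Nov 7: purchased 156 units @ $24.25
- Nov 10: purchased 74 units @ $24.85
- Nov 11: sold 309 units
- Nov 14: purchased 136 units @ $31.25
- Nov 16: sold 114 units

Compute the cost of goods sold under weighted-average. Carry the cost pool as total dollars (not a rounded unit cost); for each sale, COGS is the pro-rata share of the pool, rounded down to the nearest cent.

COGS = $16,540.03

After Nov 1: 168 on hand, pool $3,939.60 (≈ $23.4500 each)
After Nov 3: 472 on hand, pool $11,646.00 (≈ $24.6737 each)
Nov 4, sell 235: 235/472 × $11,646.00 → $5,798.32
After Nov 7: 393 on hand, pool $9,630.68 (≈ $24.5055 each)
After Nov 10: 467 on hand, pool $11,469.58 (≈ $24.5601 each)
Nov 11, sell 309: 309/467 × $11,469.58 → $7,589.07
After Nov 14: 294 on hand, pool $8,130.51 (≈ $27.6548 each)
Nov 16, sell 114: 114/294 × $8,130.51 → $3,152.64
Total COGS = $5,798.32 + $7,589.07 + $3,152.64 = $16,540.03
Ending inventory (cost pool remaining) = $4,977.87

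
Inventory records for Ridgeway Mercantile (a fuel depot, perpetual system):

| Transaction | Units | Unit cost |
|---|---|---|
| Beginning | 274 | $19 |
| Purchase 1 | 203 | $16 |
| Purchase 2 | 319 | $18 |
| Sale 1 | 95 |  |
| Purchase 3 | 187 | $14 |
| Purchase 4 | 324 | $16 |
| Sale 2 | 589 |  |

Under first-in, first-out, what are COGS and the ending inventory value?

COGS = $12,180; ending inventory = $9,818

Sale 1 (95) [FIFO — oldest first]: 95 @ $19 = $1,805
Sale 2 (589) [FIFO — oldest first]: 179 @ $19 + 203 @ $16 + 207 @ $18 = $10,375
Total COGS = $1,805 + $10,375 = $12,180
Ending inventory: 112 @ $18 + 187 @ $14 + 324 @ $16 = $9,818
Check: goods available $21,998 = COGS $12,180 + ending $9,818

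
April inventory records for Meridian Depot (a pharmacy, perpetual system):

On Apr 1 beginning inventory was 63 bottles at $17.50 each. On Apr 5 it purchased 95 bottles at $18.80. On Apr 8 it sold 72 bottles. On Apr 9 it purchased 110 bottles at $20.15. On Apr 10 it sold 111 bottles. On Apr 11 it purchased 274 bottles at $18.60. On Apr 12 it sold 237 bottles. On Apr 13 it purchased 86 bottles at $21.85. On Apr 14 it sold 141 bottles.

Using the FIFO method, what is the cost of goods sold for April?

Apr 8, 72 sold [FIFO — oldest first]: 63 @ $17.50 + 9 @ $18.80 = $1,271.70
Apr 10, 111 sold [FIFO — oldest first]: 86 @ $18.80 + 25 @ $20.15 = $2,120.55
Apr 12, 237 sold [FIFO — oldest first]: 85 @ $20.15 + 152 @ $18.60 = $4,539.95
Apr 14, 141 sold [FIFO — oldest first]: 122 @ $18.60 + 19 @ $21.85 = $2,684.35
Total COGS = $1,271.70 + $2,120.55 + $4,539.95 + $2,684.35 = $10,616.55
Ending inventory: 67 @ $21.85 = $1,463.95
Check: goods available $12,080.50 = COGS $10,616.55 + ending $1,463.95

COGS = $10,616.55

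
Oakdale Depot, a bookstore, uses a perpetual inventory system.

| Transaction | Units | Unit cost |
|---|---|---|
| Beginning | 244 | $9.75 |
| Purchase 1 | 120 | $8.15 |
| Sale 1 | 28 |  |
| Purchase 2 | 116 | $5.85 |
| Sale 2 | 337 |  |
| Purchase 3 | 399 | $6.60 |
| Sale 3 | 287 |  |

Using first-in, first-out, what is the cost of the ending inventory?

Ending inventory = $1,498.20

Sale 1 (28) [FIFO — oldest first]: 28 @ $9.75 = $273.00
Sale 2 (337) [FIFO — oldest first]: 216 @ $9.75 + 120 @ $8.15 + 1 @ $5.85 = $3,089.85
Sale 3 (287) [FIFO — oldest first]: 115 @ $5.85 + 172 @ $6.60 = $1,807.95
Total COGS = $273.00 + $3,089.85 + $1,807.95 = $5,170.80
Ending inventory: 227 @ $6.60 = $1,498.20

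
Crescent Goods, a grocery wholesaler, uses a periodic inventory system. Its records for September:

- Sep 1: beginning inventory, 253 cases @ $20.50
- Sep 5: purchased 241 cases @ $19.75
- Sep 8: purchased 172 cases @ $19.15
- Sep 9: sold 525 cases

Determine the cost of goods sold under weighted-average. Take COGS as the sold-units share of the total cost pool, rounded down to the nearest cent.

COGS = $10,436.97

Sep 9, sell 525: 525/666 × $13,240.05 → $10,436.97
Ending inventory (cost pool remaining) = $2,803.08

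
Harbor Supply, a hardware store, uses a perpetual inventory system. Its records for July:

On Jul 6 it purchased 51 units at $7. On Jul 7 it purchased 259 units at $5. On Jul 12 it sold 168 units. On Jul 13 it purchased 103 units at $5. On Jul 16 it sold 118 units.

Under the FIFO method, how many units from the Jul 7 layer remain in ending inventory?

24

Jul 12, 168 sold [FIFO — oldest first]: 51 @ $7 + 117 @ $5 = $942
Jul 16, 118 sold [FIFO — oldest first]: 118 @ $5 = $590
Total COGS = $942 + $590 = $1,532
Ending inventory: 24 @ $5 + 103 @ $5 = $635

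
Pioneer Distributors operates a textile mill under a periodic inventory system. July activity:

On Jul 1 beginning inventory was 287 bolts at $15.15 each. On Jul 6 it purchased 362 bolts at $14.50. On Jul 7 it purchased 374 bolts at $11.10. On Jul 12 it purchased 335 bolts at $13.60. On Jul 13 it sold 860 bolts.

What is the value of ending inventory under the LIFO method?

Ending inventory = $7,407.55

Jul 13, 860 sold [LIFO — newest first]: 335 @ $13.60 + 374 @ $11.10 + 151 @ $14.50 = $10,896.90
Ending inventory: 287 @ $15.15 + 211 @ $14.50 = $7,407.55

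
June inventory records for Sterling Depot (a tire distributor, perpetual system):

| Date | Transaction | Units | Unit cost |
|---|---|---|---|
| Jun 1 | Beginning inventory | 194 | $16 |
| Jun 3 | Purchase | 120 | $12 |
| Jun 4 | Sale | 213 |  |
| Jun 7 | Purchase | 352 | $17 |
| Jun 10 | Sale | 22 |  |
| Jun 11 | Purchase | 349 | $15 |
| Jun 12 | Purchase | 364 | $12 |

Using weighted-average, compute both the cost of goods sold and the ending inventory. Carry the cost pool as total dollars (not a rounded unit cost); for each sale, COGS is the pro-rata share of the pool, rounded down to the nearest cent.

COGS = $3,443.98; ending inventory = $16,687.02

After Jun 1: 194 on hand, pool $3,104.00 (≈ $16.0000 each)
After Jun 3: 314 on hand, pool $4,544.00 (≈ $14.4713 each)
Jun 4, sell 213: 213/314 × $4,544.00 → $3,082.39
After Jun 7: 453 on hand, pool $7,445.61 (≈ $16.4362 each)
Jun 10, sell 22: 22/453 × $7,445.61 → $361.59
After Jun 11: 780 on hand, pool $12,319.02 (≈ $15.7936 each)
After Jun 12: 1144 on hand, pool $16,687.02 (≈ $14.5866 each)
Total COGS = $3,082.39 + $361.59 = $3,443.98
Ending inventory (cost pool remaining) = $16,687.02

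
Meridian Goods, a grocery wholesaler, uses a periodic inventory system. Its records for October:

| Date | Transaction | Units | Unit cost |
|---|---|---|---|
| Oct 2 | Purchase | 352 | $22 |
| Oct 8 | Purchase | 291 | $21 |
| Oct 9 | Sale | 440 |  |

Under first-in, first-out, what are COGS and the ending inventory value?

COGS = $9,592; ending inventory = $4,263

Oct 9, 440 sold [FIFO — oldest first]: 352 @ $22 + 88 @ $21 = $9,592
Ending inventory: 203 @ $21 = $4,263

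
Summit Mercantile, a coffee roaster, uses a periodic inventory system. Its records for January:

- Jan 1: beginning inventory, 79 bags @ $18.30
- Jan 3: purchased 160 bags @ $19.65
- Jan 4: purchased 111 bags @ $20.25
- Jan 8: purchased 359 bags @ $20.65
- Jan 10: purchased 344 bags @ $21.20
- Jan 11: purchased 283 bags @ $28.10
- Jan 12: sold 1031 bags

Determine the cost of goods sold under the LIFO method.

Jan 12, 1031 sold [LIFO — newest first]: 283 @ $28.10 + 344 @ $21.20 + 359 @ $20.65 + 45 @ $20.25 = $23,569.70
Ending inventory: 79 @ $18.30 + 160 @ $19.65 + 66 @ $20.25 = $5,926.20
Check: goods available $29,495.90 = COGS $23,569.70 + ending $5,926.20

COGS = $23,569.70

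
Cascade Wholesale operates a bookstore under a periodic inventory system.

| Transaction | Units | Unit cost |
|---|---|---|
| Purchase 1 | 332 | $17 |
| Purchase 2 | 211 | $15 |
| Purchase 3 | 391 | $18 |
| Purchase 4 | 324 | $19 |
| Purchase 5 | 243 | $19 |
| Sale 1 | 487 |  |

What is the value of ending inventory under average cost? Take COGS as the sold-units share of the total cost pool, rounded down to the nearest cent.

Ending inventory = $17,983.14

Sale 1, sell 487: 487/1501 × $26,620.00 → $8,636.86
Ending inventory (cost pool remaining) = $17,983.14
Check: goods available $26,620.00 = COGS $8,636.86 + ending $17,983.14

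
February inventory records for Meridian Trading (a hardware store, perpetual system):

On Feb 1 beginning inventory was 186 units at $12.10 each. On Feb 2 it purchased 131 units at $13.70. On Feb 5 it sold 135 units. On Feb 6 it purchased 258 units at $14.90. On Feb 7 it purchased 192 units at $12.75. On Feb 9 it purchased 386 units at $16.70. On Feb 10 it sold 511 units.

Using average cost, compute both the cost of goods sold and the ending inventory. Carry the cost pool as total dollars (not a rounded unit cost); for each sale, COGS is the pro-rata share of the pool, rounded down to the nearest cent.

COGS = $9,282.81; ending inventory = $7,500.89

After Feb 1: 186 on hand, pool $2,250.60 (≈ $12.1000 each)
After Feb 2: 317 on hand, pool $4,045.30 (≈ $12.7612 each)
Feb 5, sell 135: 135/317 × $4,045.30 → $1,722.76
After Feb 6: 440 on hand, pool $6,166.74 (≈ $14.0153 each)
After Feb 7: 632 on hand, pool $8,614.74 (≈ $13.6309 each)
After Feb 9: 1018 on hand, pool $15,060.94 (≈ $14.7946 each)
Feb 10, sell 511: 511/1018 × $15,060.94 → $7,560.05
Total COGS = $1,722.76 + $7,560.05 = $9,282.81
Ending inventory (cost pool remaining) = $7,500.89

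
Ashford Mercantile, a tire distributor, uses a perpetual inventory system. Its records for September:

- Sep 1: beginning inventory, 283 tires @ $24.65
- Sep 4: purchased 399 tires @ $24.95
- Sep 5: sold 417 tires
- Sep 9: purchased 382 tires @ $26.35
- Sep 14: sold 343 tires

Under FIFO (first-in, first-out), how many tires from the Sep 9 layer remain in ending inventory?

304

Sep 5, 417 sold [FIFO — oldest first]: 283 @ $24.65 + 134 @ $24.95 = $10,319.25
Sep 14, 343 sold [FIFO — oldest first]: 265 @ $24.95 + 78 @ $26.35 = $8,667.05
Total COGS = $10,319.25 + $8,667.05 = $18,986.30
Ending inventory: 304 @ $26.35 = $8,010.40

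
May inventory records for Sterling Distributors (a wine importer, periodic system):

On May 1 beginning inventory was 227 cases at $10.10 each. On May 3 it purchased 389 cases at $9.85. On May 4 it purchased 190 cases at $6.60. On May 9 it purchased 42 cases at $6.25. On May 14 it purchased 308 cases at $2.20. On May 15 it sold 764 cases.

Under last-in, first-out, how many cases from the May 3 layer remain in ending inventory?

165

May 15, 764 sold [LIFO — newest first]: 308 @ $2.20 + 42 @ $6.25 + 190 @ $6.60 + 224 @ $9.85 = $4,400.50
Ending inventory: 227 @ $10.10 + 165 @ $9.85 = $3,917.95
Check: goods available $8,318.45 = COGS $4,400.50 + ending $3,917.95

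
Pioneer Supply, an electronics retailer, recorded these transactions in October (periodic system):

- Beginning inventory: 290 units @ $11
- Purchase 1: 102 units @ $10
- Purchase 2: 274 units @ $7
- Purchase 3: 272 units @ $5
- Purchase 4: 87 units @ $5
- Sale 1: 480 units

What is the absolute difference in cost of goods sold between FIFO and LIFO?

FIFO COGS: 290 @ $11 + 102 @ $10 + 88 @ $7 = $4,826
LIFO COGS: 87 @ $5 + 272 @ $5 + 121 @ $7 = $2,642
Difference = |$4,826 − $2,642| = $2,184

$2,184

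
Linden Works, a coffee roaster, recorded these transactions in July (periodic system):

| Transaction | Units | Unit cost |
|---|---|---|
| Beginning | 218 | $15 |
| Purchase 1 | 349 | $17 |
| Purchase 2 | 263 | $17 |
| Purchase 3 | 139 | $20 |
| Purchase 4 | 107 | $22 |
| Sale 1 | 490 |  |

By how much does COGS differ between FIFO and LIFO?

FIFO COGS: 218 @ $15 + 272 @ $17 = $7,894
LIFO COGS: 107 @ $22 + 139 @ $20 + 244 @ $17 = $9,282
Difference = |$7,894 − $9,282| = $1,388

$1,388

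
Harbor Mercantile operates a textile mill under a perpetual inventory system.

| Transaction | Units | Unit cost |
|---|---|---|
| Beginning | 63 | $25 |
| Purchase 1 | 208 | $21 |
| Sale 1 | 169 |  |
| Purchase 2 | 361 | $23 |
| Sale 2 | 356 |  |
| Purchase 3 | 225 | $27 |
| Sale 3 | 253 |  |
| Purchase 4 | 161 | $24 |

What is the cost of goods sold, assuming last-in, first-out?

COGS = $18,410

Sale 1 (169) [LIFO — newest first]: 169 @ $21 = $3,549
Sale 2 (356) [LIFO — newest first]: 356 @ $23 = $8,188
Sale 3 (253) [LIFO — newest first]: 225 @ $27 + 5 @ $23 + 23 @ $21 = $6,673
Total COGS = $3,549 + $8,188 + $6,673 = $18,410
Ending inventory: 63 @ $25 + 16 @ $21 + 161 @ $24 = $5,775
Check: goods available $24,185 = COGS $18,410 + ending $5,775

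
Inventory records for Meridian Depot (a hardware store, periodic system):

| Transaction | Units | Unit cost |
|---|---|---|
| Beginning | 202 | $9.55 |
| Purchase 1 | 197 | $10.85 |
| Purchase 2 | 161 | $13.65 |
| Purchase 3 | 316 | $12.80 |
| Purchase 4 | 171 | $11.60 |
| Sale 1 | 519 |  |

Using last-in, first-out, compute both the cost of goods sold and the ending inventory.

COGS = $6,465.20; ending inventory = $5,827.40

Sale 1 (519) [LIFO — newest first]: 171 @ $11.60 + 316 @ $12.80 + 32 @ $13.65 = $6,465.20
Ending inventory: 202 @ $9.55 + 197 @ $10.85 + 129 @ $13.65 = $5,827.40
Check: goods available $12,292.60 = COGS $6,465.20 + ending $5,827.40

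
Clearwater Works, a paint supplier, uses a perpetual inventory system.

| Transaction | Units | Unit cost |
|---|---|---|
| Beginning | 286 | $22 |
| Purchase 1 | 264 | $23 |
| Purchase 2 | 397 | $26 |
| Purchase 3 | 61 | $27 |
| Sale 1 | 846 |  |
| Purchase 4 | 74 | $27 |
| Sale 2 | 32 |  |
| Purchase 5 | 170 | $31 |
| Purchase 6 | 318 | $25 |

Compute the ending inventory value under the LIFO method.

Ending inventory = $17,918

Sale 1 (846) [LIFO — newest first]: 61 @ $27 + 397 @ $26 + 264 @ $23 + 124 @ $22 = $20,769
Sale 2 (32) [LIFO — newest first]: 32 @ $27 = $864
Total COGS = $20,769 + $864 = $21,633
Ending inventory: 162 @ $22 + 42 @ $27 + 170 @ $31 + 318 @ $25 = $17,918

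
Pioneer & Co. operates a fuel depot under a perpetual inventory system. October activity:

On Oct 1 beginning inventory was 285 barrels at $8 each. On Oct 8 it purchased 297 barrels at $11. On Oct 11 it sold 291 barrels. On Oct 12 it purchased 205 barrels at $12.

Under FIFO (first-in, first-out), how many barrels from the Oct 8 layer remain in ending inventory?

291

Oct 11, 291 sold [FIFO — oldest first]: 285 @ $8 + 6 @ $11 = $2,346
Ending inventory: 291 @ $11 + 205 @ $12 = $5,661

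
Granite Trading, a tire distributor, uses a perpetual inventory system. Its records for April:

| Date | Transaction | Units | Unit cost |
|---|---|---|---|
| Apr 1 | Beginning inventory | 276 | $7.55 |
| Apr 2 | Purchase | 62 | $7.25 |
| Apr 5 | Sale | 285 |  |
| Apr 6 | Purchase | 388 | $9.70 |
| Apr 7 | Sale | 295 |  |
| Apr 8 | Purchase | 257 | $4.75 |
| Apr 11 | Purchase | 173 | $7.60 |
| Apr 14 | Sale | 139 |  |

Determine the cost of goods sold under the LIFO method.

Apr 5, 285 sold [LIFO — newest first]: 62 @ $7.25 + 223 @ $7.55 = $2,133.15
Apr 7, 295 sold [LIFO — newest first]: 295 @ $9.70 = $2,861.50
Apr 14, 139 sold [LIFO — newest first]: 139 @ $7.60 = $1,056.40
Total COGS = $2,133.15 + $2,861.50 + $1,056.40 = $6,051.05
Ending inventory: 53 @ $7.55 + 93 @ $9.70 + 257 @ $4.75 + 34 @ $7.60 = $2,781.40

COGS = $6,051.05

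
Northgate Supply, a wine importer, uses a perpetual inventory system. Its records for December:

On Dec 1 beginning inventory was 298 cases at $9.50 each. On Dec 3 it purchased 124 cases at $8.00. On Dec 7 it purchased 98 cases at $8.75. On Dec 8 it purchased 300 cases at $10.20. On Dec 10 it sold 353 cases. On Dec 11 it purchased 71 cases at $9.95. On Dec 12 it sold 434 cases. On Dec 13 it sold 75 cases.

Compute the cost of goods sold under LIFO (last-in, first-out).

COGS = $8,171.45

Dec 10, 353 sold [LIFO — newest first]: 300 @ $10.20 + 53 @ $8.75 = $3,523.75
Dec 12, 434 sold [LIFO — newest first]: 71 @ $9.95 + 45 @ $8.75 + 124 @ $8.00 + 194 @ $9.50 = $3,935.20
Dec 13, 75 sold [LIFO — newest first]: 75 @ $9.50 = $712.50
Total COGS = $3,523.75 + $3,935.20 + $712.50 = $8,171.45
Ending inventory: 29 @ $9.50 = $275.50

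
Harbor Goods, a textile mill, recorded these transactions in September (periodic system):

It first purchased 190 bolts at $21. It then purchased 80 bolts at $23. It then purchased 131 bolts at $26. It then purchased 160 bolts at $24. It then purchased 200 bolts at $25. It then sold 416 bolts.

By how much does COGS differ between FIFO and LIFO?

FIFO COGS: 190 @ $21 + 80 @ $23 + 131 @ $26 + 15 @ $24 = $9,596
LIFO COGS: 200 @ $25 + 160 @ $24 + 56 @ $26 = $10,296
Difference = |$9,596 − $10,296| = $700

$700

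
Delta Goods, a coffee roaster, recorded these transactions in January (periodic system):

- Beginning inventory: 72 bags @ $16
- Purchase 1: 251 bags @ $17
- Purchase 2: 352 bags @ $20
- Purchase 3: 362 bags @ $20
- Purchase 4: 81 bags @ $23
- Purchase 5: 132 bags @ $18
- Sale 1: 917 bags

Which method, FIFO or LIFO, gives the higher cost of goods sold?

LIFO

FIFO COGS: 72 @ $16 + 251 @ $17 + 352 @ $20 + 242 @ $20 = $17,299
LIFO COGS: 132 @ $18 + 81 @ $23 + 362 @ $20 + 342 @ $20 = $18,319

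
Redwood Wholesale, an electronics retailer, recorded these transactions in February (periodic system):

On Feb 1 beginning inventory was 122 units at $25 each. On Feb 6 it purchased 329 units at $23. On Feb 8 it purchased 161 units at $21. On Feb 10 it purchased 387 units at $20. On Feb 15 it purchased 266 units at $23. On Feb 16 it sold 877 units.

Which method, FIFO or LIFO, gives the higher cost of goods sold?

FIFO

FIFO COGS: 122 @ $25 + 329 @ $23 + 161 @ $21 + 265 @ $20 = $19,298
LIFO COGS: 266 @ $23 + 387 @ $20 + 161 @ $21 + 63 @ $23 = $18,688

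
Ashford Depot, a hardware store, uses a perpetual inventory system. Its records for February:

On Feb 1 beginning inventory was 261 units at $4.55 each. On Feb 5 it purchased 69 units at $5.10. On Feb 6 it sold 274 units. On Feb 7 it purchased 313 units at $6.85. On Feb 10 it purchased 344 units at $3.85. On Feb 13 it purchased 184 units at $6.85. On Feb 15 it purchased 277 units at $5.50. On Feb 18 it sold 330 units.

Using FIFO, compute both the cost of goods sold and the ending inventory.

COGS = $3,416.35; ending inventory = $4,375.45

Feb 6, 274 sold [FIFO — oldest first]: 261 @ $4.55 + 13 @ $5.10 = $1,253.85
Feb 18, 330 sold [FIFO — oldest first]: 56 @ $5.10 + 274 @ $6.85 = $2,162.50
Total COGS = $1,253.85 + $2,162.50 = $3,416.35
Ending inventory: 39 @ $6.85 + 344 @ $3.85 + 184 @ $6.85 + 277 @ $5.50 = $4,375.45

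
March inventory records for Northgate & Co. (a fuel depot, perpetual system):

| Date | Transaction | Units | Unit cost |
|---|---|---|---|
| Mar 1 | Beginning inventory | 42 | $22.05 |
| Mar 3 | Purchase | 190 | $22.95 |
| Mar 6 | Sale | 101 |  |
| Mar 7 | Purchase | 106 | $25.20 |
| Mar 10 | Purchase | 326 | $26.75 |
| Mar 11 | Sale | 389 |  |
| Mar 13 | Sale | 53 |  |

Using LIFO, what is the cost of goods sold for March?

Mar 6, 101 sold [LIFO — newest first]: 101 @ $22.95 = $2,317.95
Mar 11, 389 sold [LIFO — newest first]: 326 @ $26.75 + 63 @ $25.20 = $10,308.10
Mar 13, 53 sold [LIFO — newest first]: 43 @ $25.20 + 10 @ $22.95 = $1,313.10
Total COGS = $2,317.95 + $10,308.10 + $1,313.10 = $13,939.15
Ending inventory: 42 @ $22.05 + 79 @ $22.95 = $2,739.15

COGS = $13,939.15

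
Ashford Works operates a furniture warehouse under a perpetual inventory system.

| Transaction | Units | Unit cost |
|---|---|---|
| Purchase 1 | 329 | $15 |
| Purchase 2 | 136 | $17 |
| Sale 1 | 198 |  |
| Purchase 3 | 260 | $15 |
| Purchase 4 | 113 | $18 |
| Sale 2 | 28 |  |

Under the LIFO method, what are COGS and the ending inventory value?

Sale 1 (198) [LIFO — newest first]: 136 @ $17 + 62 @ $15 = $3,242
Sale 2 (28) [LIFO — newest first]: 28 @ $18 = $504
Total COGS = $3,242 + $504 = $3,746
Ending inventory: 267 @ $15 + 260 @ $15 + 85 @ $18 = $9,435

COGS = $3,746; ending inventory = $9,435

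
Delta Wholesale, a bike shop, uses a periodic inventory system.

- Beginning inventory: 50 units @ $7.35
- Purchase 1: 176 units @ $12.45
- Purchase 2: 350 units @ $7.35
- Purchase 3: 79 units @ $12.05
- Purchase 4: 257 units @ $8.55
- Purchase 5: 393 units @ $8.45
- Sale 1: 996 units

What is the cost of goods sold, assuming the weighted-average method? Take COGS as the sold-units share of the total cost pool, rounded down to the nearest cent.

COGS = $8,854.36

Sale 1, sell 996: 996/1305 × $11,601.35 → $8,854.36
Ending inventory (cost pool remaining) = $2,746.99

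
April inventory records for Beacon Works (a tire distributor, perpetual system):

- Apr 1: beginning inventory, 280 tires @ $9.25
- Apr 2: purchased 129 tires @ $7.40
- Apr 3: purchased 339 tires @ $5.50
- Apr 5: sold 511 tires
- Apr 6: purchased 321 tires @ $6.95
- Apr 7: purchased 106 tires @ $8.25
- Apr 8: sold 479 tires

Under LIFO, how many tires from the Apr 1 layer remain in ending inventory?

185

Apr 5, 511 sold [LIFO — newest first]: 339 @ $5.50 + 129 @ $7.40 + 43 @ $9.25 = $3,216.85
Apr 8, 479 sold [LIFO — newest first]: 106 @ $8.25 + 321 @ $6.95 + 52 @ $9.25 = $3,586.45
Total COGS = $3,216.85 + $3,586.45 = $6,803.30
Ending inventory: 185 @ $9.25 = $1,711.25
Check: goods available $8,514.55 = COGS $6,803.30 + ending $1,711.25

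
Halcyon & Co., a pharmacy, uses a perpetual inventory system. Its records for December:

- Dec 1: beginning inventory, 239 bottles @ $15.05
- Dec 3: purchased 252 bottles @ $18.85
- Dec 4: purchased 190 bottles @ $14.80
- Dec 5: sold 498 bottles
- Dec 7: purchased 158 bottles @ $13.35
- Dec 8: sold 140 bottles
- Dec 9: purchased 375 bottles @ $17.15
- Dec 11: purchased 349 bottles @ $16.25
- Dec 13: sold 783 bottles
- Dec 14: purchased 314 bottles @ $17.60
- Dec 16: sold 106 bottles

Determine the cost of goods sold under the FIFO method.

COGS = $24,785.95

Dec 5, 498 sold [FIFO — oldest first]: 239 @ $15.05 + 252 @ $18.85 + 7 @ $14.80 = $8,450.75
Dec 8, 140 sold [FIFO — oldest first]: 140 @ $14.80 = $2,072.00
Dec 13, 783 sold [FIFO — oldest first]: 43 @ $14.80 + 158 @ $13.35 + 375 @ $17.15 + 207 @ $16.25 = $12,540.70
Dec 16, 106 sold [FIFO — oldest first]: 106 @ $16.25 = $1,722.50
Total COGS = $8,450.75 + $2,072.00 + $12,540.70 + $1,722.50 = $24,785.95
Ending inventory: 36 @ $16.25 + 314 @ $17.60 = $6,111.40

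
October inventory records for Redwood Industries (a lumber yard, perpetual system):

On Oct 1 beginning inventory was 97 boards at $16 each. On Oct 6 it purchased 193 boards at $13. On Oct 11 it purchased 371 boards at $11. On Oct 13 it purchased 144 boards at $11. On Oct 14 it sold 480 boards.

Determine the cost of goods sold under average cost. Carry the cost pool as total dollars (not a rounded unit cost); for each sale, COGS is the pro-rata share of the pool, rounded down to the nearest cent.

After Oct 1: 97 on hand, pool $1,552.00 (≈ $16.0000 each)
After Oct 6: 290 on hand, pool $4,061.00 (≈ $14.0034 each)
After Oct 11: 661 on hand, pool $8,142.00 (≈ $12.3177 each)
After Oct 13: 805 on hand, pool $9,726.00 (≈ $12.0820 each)
Oct 14, sell 480: 480/805 × $9,726.00 → $5,799.35
Ending inventory (cost pool remaining) = $3,926.65
Check: goods available $9,726.00 = COGS $5,799.35 + ending $3,926.65

COGS = $5,799.35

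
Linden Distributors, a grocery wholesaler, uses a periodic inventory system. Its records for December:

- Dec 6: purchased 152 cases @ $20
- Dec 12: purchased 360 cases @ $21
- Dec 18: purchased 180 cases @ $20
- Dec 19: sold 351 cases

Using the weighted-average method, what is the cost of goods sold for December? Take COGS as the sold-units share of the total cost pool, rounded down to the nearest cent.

Dec 19, sell 351: 351/692 × $14,200.00 → $7,202.60
Ending inventory (cost pool remaining) = $6,997.40

COGS = $7,202.60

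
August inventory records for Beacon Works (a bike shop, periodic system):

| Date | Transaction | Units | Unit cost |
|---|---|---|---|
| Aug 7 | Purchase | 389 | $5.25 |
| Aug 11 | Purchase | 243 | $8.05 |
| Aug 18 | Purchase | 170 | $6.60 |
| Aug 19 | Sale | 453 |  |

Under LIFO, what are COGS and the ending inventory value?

COGS = $3,288.15; ending inventory = $1,832.25

Aug 19, 453 sold [LIFO — newest first]: 170 @ $6.60 + 243 @ $8.05 + 40 @ $5.25 = $3,288.15
Ending inventory: 349 @ $5.25 = $1,832.25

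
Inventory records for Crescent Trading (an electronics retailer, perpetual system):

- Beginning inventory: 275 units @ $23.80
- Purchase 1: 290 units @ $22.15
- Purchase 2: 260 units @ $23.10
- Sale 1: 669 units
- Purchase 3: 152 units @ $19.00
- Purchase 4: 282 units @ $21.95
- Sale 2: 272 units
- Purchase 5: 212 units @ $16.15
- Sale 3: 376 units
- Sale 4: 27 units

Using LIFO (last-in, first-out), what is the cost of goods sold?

Sale 1 (669) [LIFO — newest first]: 260 @ $23.10 + 290 @ $22.15 + 119 @ $23.80 = $15,261.70
Sale 2 (272) [LIFO — newest first]: 272 @ $21.95 = $5,970.40
Sale 3 (376) [LIFO — newest first]: 212 @ $16.15 + 10 @ $21.95 + 152 @ $19.00 + 2 @ $23.80 = $6,578.90
Sale 4 (27) [LIFO — newest first]: 27 @ $23.80 = $642.60
Total COGS = $15,261.70 + $5,970.40 + $6,578.90 + $642.60 = $28,453.60
Ending inventory: 127 @ $23.80 = $3,022.60
Check: goods available $31,476.20 = COGS $28,453.60 + ending $3,022.60

COGS = $28,453.60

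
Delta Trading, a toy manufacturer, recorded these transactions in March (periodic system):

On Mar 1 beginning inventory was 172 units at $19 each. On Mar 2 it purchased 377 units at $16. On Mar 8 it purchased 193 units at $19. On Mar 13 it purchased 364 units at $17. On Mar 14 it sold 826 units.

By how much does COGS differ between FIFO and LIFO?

FIFO COGS: 172 @ $19 + 377 @ $16 + 193 @ $19 + 84 @ $17 = $14,395
LIFO COGS: 364 @ $17 + 193 @ $19 + 269 @ $16 = $14,159
Difference = |$14,395 − $14,159| = $236

$236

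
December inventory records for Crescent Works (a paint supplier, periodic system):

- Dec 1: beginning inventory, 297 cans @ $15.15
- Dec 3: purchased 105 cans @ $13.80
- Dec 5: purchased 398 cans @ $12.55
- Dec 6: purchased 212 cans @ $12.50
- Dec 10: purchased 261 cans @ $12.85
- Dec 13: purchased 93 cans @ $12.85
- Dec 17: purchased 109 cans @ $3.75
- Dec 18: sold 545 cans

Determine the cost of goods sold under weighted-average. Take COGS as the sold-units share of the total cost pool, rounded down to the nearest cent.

COGS = $6,854.47

Dec 18, sell 545: 545/1475 × $18,551.10 → $6,854.47
Ending inventory (cost pool remaining) = $11,696.63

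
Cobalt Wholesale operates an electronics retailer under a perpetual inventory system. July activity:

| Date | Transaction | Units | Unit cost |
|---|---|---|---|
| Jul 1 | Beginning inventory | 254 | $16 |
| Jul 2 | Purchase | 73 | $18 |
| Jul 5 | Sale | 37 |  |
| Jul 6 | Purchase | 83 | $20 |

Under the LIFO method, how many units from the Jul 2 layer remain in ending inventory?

36

Jul 5, 37 sold [LIFO — newest first]: 37 @ $18 = $666
Ending inventory: 254 @ $16 + 36 @ $18 + 83 @ $20 = $6,372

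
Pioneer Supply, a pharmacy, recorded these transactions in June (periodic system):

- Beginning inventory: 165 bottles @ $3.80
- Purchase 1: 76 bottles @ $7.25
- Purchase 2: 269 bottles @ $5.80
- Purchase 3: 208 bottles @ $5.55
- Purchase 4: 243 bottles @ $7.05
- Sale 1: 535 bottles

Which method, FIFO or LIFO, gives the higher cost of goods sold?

FIFO COGS: 165 @ $3.80 + 76 @ $7.25 + 269 @ $5.80 + 25 @ $5.55 = $2,876.95
LIFO COGS: 243 @ $7.05 + 208 @ $5.55 + 84 @ $5.80 = $3,354.75

LIFO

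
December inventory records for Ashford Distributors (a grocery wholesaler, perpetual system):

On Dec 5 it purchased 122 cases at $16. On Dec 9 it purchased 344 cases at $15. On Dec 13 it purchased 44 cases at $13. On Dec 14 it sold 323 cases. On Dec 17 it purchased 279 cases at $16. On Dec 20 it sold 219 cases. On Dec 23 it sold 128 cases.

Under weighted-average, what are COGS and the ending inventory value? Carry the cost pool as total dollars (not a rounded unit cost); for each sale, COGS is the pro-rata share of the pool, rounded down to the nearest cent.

After Dec 5: 122 on hand, pool $1,952.00 (≈ $16.0000 each)
After Dec 9: 466 on hand, pool $7,112.00 (≈ $15.2618 each)
After Dec 13: 510 on hand, pool $7,684.00 (≈ $15.0667 each)
Dec 14, sell 323: 323/510 × $7,684.00 → $4,866.53
After Dec 17: 466 on hand, pool $7,281.47 (≈ $15.6255 each)
Dec 20, sell 219: 219/466 × $7,281.47 → $3,421.97
Dec 23, sell 128: 128/247 × $3,859.50 → $2,000.06
Total COGS = $4,866.53 + $3,421.97 + $2,000.06 = $10,288.56
Ending inventory (cost pool remaining) = $1,859.44
Check: goods available $12,148.00 = COGS $10,288.56 + ending $1,859.44

COGS = $10,288.56; ending inventory = $1,859.44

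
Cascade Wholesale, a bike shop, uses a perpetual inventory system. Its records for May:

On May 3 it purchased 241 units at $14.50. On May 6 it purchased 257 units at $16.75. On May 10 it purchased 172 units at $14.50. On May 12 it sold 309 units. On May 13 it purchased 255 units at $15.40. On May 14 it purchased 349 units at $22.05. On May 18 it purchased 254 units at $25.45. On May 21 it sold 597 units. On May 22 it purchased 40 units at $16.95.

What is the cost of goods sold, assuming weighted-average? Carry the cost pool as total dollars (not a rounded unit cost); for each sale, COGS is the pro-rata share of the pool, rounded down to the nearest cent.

COGS = $16,321.25

After May 3: 241 on hand, pool $3,494.50 (≈ $14.5000 each)
After May 6: 498 on hand, pool $7,799.25 (≈ $15.6611 each)
After May 10: 670 on hand, pool $10,293.25 (≈ $15.3631 each)
May 12, sell 309: 309/670 × $10,293.25 → $4,747.18
After May 13: 616 on hand, pool $9,473.07 (≈ $15.3784 each)
After May 14: 965 on hand, pool $17,168.52 (≈ $17.7912 each)
After May 18: 1219 on hand, pool $23,632.82 (≈ $19.3871 each)
May 21, sell 597: 597/1219 × $23,632.82 → $11,574.07
After May 22: 662 on hand, pool $12,736.75 (≈ $19.2398 each)
Total COGS = $4,747.18 + $11,574.07 = $16,321.25
Ending inventory (cost pool remaining) = $12,736.75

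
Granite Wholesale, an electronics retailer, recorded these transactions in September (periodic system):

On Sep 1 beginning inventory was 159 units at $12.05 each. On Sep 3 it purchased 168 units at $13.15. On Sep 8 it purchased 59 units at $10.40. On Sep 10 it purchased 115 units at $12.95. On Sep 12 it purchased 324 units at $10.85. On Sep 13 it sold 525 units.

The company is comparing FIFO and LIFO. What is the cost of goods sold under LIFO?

FIFO COGS: 159 @ $12.05 + 168 @ $13.15 + 59 @ $10.40 + 115 @ $12.95 + 24 @ $10.85 = $6,488.40
LIFO COGS: 324 @ $10.85 + 115 @ $12.95 + 59 @ $10.40 + 27 @ $13.15 = $5,973.30

COGS = $5,973.30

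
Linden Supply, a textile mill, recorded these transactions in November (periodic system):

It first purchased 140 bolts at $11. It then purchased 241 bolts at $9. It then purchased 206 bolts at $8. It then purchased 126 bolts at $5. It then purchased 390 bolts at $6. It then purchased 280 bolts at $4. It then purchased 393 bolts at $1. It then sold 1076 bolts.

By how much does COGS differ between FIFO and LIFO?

FIFO COGS: 140 @ $11 + 241 @ $9 + 206 @ $8 + 126 @ $5 + 363 @ $6 = $8,165
LIFO COGS: 393 @ $1 + 280 @ $4 + 390 @ $6 + 13 @ $5 = $3,918
Difference = |$8,165 − $3,918| = $4,247

$4,247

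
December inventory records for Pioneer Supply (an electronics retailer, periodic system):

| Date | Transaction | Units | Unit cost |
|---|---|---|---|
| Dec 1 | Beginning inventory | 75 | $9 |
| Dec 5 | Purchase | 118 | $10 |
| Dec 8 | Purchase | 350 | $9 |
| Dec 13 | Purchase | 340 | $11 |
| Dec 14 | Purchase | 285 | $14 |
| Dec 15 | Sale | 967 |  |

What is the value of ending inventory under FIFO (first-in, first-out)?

Ending inventory = $2,814

Dec 15, 967 sold [FIFO — oldest first]: 75 @ $9 + 118 @ $10 + 350 @ $9 + 340 @ $11 + 84 @ $14 = $9,921
Ending inventory: 201 @ $14 = $2,814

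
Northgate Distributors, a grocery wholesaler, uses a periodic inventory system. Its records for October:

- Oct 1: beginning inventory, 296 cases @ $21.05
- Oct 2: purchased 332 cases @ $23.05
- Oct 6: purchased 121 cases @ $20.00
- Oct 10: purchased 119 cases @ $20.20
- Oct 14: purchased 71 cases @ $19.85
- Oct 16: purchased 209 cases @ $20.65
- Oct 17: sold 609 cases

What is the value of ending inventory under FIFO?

Ending inventory = $10,986.95

Oct 17, 609 sold [FIFO — oldest first]: 296 @ $21.05 + 313 @ $23.05 = $13,445.45
Ending inventory: 19 @ $23.05 + 121 @ $20.00 + 119 @ $20.20 + 71 @ $19.85 + 209 @ $20.65 = $10,986.95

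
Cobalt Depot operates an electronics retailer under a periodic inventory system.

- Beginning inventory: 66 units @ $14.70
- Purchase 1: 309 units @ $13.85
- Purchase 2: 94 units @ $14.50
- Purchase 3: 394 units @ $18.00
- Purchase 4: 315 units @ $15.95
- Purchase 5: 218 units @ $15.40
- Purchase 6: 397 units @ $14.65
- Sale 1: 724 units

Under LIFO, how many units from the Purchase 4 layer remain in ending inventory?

206

Sale 1 (724) [LIFO — newest first]: 397 @ $14.65 + 218 @ $15.40 + 109 @ $15.95 = $10,911.80
Ending inventory: 66 @ $14.70 + 309 @ $13.85 + 94 @ $14.50 + 394 @ $18.00 + 206 @ $15.95 = $16,990.55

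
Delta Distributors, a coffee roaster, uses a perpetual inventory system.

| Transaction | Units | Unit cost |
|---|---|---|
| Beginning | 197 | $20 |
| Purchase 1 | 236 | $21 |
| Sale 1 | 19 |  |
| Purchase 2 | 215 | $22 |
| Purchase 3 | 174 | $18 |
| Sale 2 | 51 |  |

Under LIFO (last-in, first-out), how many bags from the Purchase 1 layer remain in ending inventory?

Sale 1 (19) [LIFO — newest first]: 19 @ $21 = $399
Sale 2 (51) [LIFO — newest first]: 51 @ $18 = $918
Total COGS = $399 + $918 = $1,317
Ending inventory: 197 @ $20 + 217 @ $21 + 215 @ $22 + 123 @ $18 = $15,441
Check: goods available $16,758 = COGS $1,317 + ending $15,441

217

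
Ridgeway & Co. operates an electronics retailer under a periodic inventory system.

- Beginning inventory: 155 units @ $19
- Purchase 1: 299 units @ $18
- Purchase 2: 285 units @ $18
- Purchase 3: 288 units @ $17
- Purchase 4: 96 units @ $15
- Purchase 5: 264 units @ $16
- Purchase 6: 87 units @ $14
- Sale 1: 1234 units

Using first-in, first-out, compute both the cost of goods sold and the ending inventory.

Sale 1 (1234) [FIFO — oldest first]: 155 @ $19 + 299 @ $18 + 285 @ $18 + 288 @ $17 + 96 @ $15 + 111 @ $16 = $21,569
Ending inventory: 153 @ $16 + 87 @ $14 = $3,666
Check: goods available $25,235 = COGS $21,569 + ending $3,666

COGS = $21,569; ending inventory = $3,666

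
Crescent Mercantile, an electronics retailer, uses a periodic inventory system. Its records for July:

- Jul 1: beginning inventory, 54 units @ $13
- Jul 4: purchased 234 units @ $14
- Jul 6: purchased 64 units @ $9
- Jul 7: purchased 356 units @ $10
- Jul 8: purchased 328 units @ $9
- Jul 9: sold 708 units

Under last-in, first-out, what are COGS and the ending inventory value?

COGS = $6,728; ending inventory = $4,338

Jul 9, 708 sold [LIFO — newest first]: 328 @ $9 + 356 @ $10 + 24 @ $9 = $6,728
Ending inventory: 54 @ $13 + 234 @ $14 + 40 @ $9 = $4,338
Check: goods available $11,066 = COGS $6,728 + ending $4,338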